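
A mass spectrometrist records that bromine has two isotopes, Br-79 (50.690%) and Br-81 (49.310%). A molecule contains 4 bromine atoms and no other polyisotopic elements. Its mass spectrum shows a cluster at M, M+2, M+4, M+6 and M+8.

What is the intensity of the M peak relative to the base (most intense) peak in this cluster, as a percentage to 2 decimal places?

(0.50690 + 0.49310)^4 gives M 0.0660, M+2 0.2569, M+4 0.3749, M+6 0.2431, M+8 0.0591; the largest is M+4.
P(M+4) = C(4,2) × 0.50690^2 × 0.49310^2 = 6 × 0.25694761 × 0.24314761 = 0.374857 (base)
P(M) = C(4,0) × 0.50690^4 × 0.49310^0 = 1 × 0.06602207 × 1.0000 = 0.066022
Relative intensity = 0.066022 / 0.374857 × 100 = 17.61

17.61%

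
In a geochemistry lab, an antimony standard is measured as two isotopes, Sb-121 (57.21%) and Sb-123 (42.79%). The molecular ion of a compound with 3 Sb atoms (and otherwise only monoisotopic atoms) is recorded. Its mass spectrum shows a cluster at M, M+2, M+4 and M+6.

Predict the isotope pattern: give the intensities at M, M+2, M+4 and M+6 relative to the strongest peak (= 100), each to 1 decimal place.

The 3 Sb atoms are independent, so intensities follow the terms of (0.5721 + 0.4279)^3.
P(M) = 0.5721^3 = 0.187247
P(M+2) = 3 × 0.5721^2 × 0.4279^1 = 0.420153
P(M+4) = 3 × 0.5721^1 × 0.4279^2 = 0.314252
P(M+6) = 0.4279^3 = 0.078348
The M+2 peak is largest (0.420153); scaling to 100 gives 44.6 : 100.0 : 74.8 : 18.6.

44.6 : 100.0 : 74.8 : 18.6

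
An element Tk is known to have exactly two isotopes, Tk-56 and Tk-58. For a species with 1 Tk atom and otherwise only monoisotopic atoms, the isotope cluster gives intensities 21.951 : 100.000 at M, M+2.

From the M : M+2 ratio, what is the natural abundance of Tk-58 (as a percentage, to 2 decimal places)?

Write p for the Tk-56 fraction. I(M+2)/I(M) = [C(1,1)·p^0·(1−p)] / p^1 = 1·(1−p)/p = 100.000/21.951 = 4.5556
(1−p)/p = 4.5556/1 = 4.5556  ⇒  p = 1/(1 + 4.5556) = 0.1800
Tk-56: 18.00%, Tk-58: 82.00%.

82.00%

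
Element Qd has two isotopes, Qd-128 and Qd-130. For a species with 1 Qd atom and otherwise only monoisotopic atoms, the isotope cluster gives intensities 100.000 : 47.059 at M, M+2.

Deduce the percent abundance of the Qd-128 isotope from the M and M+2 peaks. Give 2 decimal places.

68.00%

Write p for the Qd-128 fraction. I(M+2)/I(M) = [C(1,1)·p^0·(1−p)] / p^1 = 1·(1−p)/p = 47.059/100.000 = 0.4706
(1−p)/p = 0.4706/1 = 0.4706  ⇒  p = 1/(1 + 0.4706) = 0.6800
Qd-128: 68.00%, Qd-130: 32.00%.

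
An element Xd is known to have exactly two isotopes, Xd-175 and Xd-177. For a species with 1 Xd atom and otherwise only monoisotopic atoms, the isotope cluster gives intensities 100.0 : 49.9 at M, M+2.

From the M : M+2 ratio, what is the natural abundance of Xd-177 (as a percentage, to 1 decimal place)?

33.3%

If p is the fraction of Xd that is Xd-175, then I(M+2)/I(M) = [C(1,1)·p^0·(1−p)] / p^1 = 1·(1−p)/p = 49.9/100.0 = 0.4990
(1−p)/p = 0.4990/1 = 0.4990  ⇒  p = 1/(1 + 0.4990) = 0.6671
Xd-175: 66.7%, Xd-177: 33.3%.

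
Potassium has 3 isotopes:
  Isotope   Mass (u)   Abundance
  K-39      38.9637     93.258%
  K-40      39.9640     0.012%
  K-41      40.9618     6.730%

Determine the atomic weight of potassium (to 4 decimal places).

39.0983 u

Weight each isotope mass by its fractional abundance: 0.93258 × 38.9637 + 0.00012 × 39.9640 + 0.06730 × 40.9618
= 36.33677 + 0.00480 + 2.75673 = 39.09830 u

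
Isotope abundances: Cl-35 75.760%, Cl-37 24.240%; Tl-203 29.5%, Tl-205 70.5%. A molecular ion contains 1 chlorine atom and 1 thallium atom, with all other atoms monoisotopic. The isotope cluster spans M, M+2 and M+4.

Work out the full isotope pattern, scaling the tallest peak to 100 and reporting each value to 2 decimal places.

Chlorine pattern (n=1): 0.7576 : 0.2424
Thallium pattern (n=1): 0.2950 : 0.7050
Convolve the two distributions (both contribute in 2-u steps):
  M: 0.7576×0.2950 = 0.223492
  M+2: 0.7576×0.7050 + 0.2424×0.2950 = 0.605616
  M+4: 0.2424×0.7050 = 0.170892
Scale to base peak (0.605616) = 100: 36.90 : 100.00 : 28.22

36.90 : 100.00 : 28.22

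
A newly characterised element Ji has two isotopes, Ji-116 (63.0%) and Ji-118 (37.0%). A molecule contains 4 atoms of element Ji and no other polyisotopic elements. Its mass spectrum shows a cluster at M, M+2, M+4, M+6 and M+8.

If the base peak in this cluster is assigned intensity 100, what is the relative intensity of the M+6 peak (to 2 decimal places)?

34.49

Term probabilities: M 0.1575, M+2 0.3701, M+4 0.3260, M+6 0.1276, M+8 0.0187. Base peak = M+2.
P(M+2) = C(4,1) × 0.630^3 × 0.370^1 = 4 × 0.250047 × 0.3700 = 0.370070 (base)
P(M+6) = C(4,3) × 0.630^1 × 0.370^3 = 4 × 0.6300 × 0.050653 = 0.127646
Relative intensity = 0.127646 / 0.370070 × 100 = 34.49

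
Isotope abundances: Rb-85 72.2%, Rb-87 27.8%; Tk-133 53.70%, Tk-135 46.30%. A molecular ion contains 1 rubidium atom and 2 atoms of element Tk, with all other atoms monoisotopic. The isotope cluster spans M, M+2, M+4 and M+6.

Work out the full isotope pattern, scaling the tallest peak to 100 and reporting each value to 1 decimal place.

47.4 : 100.0 : 66.7 : 13.6

Rubidium pattern (n=1): 0.7220 : 0.2780
Element Tk pattern (n=2): 0.288369 : 0.497262 : 0.214369
Convolve the two distributions (both contribute in 2-u steps):
  M: 0.7220×0.288369 = 0.208202
  M+2: 0.7220×0.497262 + 0.2780×0.288369 = 0.439190
  M+4: 0.7220×0.214369 + 0.2780×0.497262 = 0.293013
  M+6: 0.2780×0.214369 = 0.059595
Scale to base peak (0.439190) = 100: 47.4 : 100.0 : 66.7 : 13.6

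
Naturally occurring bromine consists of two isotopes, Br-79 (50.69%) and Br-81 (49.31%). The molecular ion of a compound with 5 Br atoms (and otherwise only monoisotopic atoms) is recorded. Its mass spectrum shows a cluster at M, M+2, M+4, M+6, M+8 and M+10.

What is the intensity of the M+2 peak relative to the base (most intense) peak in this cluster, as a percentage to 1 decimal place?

51.4%

Term probabilities: M 0.0335, M+2 0.1628, M+4 0.3167, M+6 0.3081, M+8 0.1498, M+10 0.0292. Base peak = M+4.
P(M+4) = C(5,2) × 0.5069^3 × 0.4931^2 = 10 × 0.13024674 × 0.24314761 = 0.316692 (base)
P(M+2) = C(5,1) × 0.5069^4 × 0.4931^1 = 5 × 0.06602207 × 0.4931 = 0.162777
Relative intensity = 0.162777 / 0.316692 × 100 = 51.4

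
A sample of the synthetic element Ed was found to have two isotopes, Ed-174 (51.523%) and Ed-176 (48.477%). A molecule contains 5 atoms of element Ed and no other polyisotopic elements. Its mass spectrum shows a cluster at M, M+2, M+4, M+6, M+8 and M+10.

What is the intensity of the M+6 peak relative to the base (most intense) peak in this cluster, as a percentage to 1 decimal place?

(0.51523 + 0.48477)^5 gives M 0.0363, M+2 0.1708, M+4 0.3214, M+6 0.3024, M+8 0.1423, M+10 0.0268; the largest is M+4.
P(M+4) = C(5,2) × 0.51523^3 × 0.48477^2 = 10 × 0.13677396 × 0.23500195 = 0.321421 (base)
P(M+6) = C(5,3) × 0.51523^2 × 0.48477^3 = 10 × 0.26546195 × 0.1139219 = 0.302419
Relative intensity = 0.302419 / 0.321421 × 100 = 94.1

94.1%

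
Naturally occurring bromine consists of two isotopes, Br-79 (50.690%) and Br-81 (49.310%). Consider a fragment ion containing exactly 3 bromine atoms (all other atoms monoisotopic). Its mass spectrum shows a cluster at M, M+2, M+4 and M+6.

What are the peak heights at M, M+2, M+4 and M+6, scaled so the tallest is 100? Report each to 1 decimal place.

34.3 : 100.0 : 97.3 : 31.5

Each Br atom is independently Br-79 (p = 0.50690) or Br-81 (q = 0.49310); the cluster is the binomial expansion (p + q)^3.
P(M) = 0.50690^3 = 0.130247
P(M+2) = 3 × 0.50690^2 × 0.49310^1 = 0.380103
P(M+4) = 3 × 0.50690^1 × 0.49310^2 = 0.369755
P(M+6) = 0.49310^3 = 0.119896
The M+2 peak is largest (0.380103); scaling to 100 gives 34.3 : 100.0 : 97.3 : 31.5.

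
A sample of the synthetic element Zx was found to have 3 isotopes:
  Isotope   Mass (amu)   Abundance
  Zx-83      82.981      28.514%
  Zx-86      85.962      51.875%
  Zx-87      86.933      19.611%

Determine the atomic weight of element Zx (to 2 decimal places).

Weight each isotope mass by its fractional abundance: 0.28514 × 82.981 + 0.51875 × 85.962 + 0.19611 × 86.933
= 23.6612 + 44.5928 + 17.0484 = 85.3024 amu

85.30 amu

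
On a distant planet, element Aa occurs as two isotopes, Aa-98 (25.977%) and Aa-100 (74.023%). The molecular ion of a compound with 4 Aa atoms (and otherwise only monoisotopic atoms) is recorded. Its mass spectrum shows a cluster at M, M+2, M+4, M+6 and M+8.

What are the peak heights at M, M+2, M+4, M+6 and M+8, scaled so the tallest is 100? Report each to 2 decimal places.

Expanding (0.25977 + 0.74023)^4:
P(M) = 0.25977^4 = 0.004554
P(M+2) = 4 × 0.25977^3 × 0.74023^1 = 0.051903
P(M+4) = 6 × 0.25977^2 × 0.74023^2 = 0.221852
P(M+6) = 4 × 0.25977^1 × 0.74023^3 = 0.421453
P(M+8) = 0.74023^4 = 0.300239
The M+6 peak is largest (0.421453); scaling to 100 gives 1.08 : 12.32 : 52.64 : 100.00 : 71.24.

1.08 : 12.32 : 52.64 : 100.00 : 71.24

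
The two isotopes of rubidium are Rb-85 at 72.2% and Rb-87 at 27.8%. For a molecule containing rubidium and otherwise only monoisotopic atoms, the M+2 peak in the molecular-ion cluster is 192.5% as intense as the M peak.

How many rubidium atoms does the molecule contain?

5

The M+2/M ratio from n Rb atoms is n · q/p = n · 0.278/0.722.
n = 1.925 × 0.722/0.278 = 5.00 ≈ 5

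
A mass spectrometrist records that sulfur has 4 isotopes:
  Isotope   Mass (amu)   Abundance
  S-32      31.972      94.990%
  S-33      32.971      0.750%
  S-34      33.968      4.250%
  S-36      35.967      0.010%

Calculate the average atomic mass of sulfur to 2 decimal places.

32.06 amu

Ar = Σ fᵢ·mᵢ = 0.94990 × 31.972 + 0.00750 × 32.971 + 0.04250 × 33.968 + 0.00010 × 35.967
= 30.3702 + 0.2473 + 1.4436 + 0.0036 = 32.0647 amu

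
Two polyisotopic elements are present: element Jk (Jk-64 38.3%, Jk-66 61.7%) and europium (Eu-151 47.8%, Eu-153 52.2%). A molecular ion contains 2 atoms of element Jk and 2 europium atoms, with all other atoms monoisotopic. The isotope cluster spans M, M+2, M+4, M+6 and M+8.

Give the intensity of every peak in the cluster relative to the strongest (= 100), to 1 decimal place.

Element Jk pattern (n=2): 0.146689 : 0.472622 : 0.380689
Europium pattern (n=2): 0.228484 : 0.499032 : 0.272484
Convolve the two distributions (both contribute in 2-u steps):
  M: 0.146689×0.228484 = 0.033516
  M+2: 0.146689×0.499032 + 0.472622×0.228484 = 0.181189
  M+4: 0.146689×0.272484 + 0.472622×0.499032 + 0.380689×0.228484 = 0.362805
  M+6: 0.472622×0.272484 + 0.380689×0.499032 = 0.318758
  M+8: 0.380689×0.272484 = 0.103732
Scale to base peak (0.362805) = 100: 9.2 : 49.9 : 100.0 : 87.9 : 28.6

9.2 : 49.9 : 100.0 : 87.9 : 28.6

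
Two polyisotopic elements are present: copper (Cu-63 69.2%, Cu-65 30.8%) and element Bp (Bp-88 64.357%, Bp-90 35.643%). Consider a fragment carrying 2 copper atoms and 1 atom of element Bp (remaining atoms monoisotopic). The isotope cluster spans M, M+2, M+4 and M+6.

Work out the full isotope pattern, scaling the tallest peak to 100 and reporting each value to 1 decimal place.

Copper pattern (n=2): 0.478864 : 0.426272 : 0.094864
Element Bp pattern (n=1): 0.64357 : 0.35643
Convolve the two distributions (both contribute in 2-u steps):
  M: 0.478864×0.64357 = 0.308183
  M+2: 0.478864×0.35643 + 0.426272×0.64357 = 0.445017
  M+4: 0.426272×0.35643 + 0.094864×0.64357 = 0.212988
  M+6: 0.094864×0.35643 = 0.033812
Scale to base peak (0.445017) = 100: 69.3 : 100.0 : 47.9 : 7.6

69.3 : 100.0 : 47.9 : 7.6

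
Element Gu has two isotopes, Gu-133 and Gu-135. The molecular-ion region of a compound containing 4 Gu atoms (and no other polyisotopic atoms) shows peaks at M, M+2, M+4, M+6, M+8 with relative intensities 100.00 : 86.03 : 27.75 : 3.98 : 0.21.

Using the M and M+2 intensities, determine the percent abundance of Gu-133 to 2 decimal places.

82.30%

If p is the fraction of Gu that is Gu-133, then I(M+2)/I(M) = [C(4,1)·p^3·(1−p)] / p^4 = 4·(1−p)/p = 86.03/100.00 = 0.8603
(1−p)/p = 0.8603/4 = 0.2151  ⇒  p = 1/(1 + 0.2151) = 0.8230
Gu-133: 82.30%, Gu-135: 17.70%.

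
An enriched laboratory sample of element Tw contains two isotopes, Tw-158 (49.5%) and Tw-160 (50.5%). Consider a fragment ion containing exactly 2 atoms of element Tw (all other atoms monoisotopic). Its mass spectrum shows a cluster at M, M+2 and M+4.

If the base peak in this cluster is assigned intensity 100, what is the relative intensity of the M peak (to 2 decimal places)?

Term probabilities: M 0.2450, M+2 0.5000, M+4 0.2550. Base peak = M+2.
P(M+2) = C(2,1) × 0.495^1 × 0.505^1 = 2 × 0.4950 × 0.5050 = 0.499950 (base)
P(M) = C(2,0) × 0.495^2 × 0.505^0 = 1 × 0.245025 × 1.0000 = 0.245025
Relative intensity = 0.245025 / 0.499950 × 100 = 49.01

49.01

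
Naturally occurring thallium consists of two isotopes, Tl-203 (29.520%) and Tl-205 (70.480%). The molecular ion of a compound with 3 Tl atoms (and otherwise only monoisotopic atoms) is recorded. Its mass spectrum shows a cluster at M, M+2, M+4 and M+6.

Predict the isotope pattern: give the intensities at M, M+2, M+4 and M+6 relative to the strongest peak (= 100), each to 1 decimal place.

5.8 : 41.9 : 100.0 : 79.6

Each Tl atom is independently Tl-203 (p = 0.29520) or Tl-205 (q = 0.70480); the cluster is the binomial expansion (p + q)^3.
P(M) = 0.29520^3 = 0.025725
P(M+2) = 3 × 0.29520^2 × 0.70480^1 = 0.184255
P(M+4) = 3 × 0.29520^1 × 0.70480^2 = 0.439916
P(M+6) = 0.70480^3 = 0.350104
The M+4 peak is largest (0.439916); scaling to 100 gives 5.8 : 41.9 : 100.0 : 79.6.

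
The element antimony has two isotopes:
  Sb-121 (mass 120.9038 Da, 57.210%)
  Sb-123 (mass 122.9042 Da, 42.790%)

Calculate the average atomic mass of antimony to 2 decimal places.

121.76 Da

Average mass = Σ (abundance × isotope mass) = 0.57210 × 120.9038 + 0.42790 × 122.9042
= 69.16906 + 52.59071 = 121.75977 Da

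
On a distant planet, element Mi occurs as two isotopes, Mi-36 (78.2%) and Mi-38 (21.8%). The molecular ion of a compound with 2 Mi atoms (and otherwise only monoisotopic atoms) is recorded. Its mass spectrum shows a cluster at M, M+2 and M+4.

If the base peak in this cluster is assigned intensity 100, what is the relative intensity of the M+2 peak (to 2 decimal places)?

55.75

Term probabilities: M 0.6115, M+2 0.3410, M+4 0.0475. Base peak = M.
P(M) = C(2,0) × 0.782^2 × 0.218^0 = 1 × 0.611524 × 1.0000 = 0.611524 (base)
P(M+2) = C(2,1) × 0.782^1 × 0.218^1 = 2 × 0.7820 × 0.2180 = 0.340952
Relative intensity = 0.340952 / 0.611524 × 100 = 55.75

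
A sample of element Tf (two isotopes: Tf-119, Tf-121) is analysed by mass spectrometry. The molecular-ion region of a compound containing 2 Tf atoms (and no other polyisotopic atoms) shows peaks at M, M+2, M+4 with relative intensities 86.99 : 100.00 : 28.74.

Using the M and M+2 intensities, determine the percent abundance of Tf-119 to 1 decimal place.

63.5%

Let p = fractional abundance of Tf-119. I(M+2)/I(M) = [C(2,1)·p^1·(1−p)] / p^2 = 2·(1−p)/p = 100.00/86.99 = 1.1496
(1−p)/p = 1.1496/2 = 0.5748  ⇒  p = 1/(1 + 0.5748) = 0.6350
Tf-119: 63.5%, Tf-121: 36.5%.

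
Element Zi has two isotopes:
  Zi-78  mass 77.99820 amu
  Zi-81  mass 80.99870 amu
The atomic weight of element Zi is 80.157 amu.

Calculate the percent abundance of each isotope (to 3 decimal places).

With x = fraction of Zi-78 (so Zi-81 is 1 − x):
77.99820·x + 80.99870·(1 − x) = 80.157
(77.99820 − 80.99870)·x = 80.157 − 80.99870
x = -0.84170 / -3.00050 = 0.28052 → 28.052% Zi-78, 71.948% Zi-81.

Zi-78: 28.052%, Zi-81: 71.948%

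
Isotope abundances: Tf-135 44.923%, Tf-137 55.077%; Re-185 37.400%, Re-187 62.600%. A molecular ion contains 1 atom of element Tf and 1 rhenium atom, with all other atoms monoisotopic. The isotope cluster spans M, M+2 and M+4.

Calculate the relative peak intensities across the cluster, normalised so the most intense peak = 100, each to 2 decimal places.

Element Tf pattern (n=1): 0.44923 : 0.55077
Rhenium pattern (n=1): 0.3740 : 0.6260
Convolve the two distributions (both contribute in 2-u steps):
  M: 0.44923×0.3740 = 0.168012
  M+2: 0.44923×0.6260 + 0.55077×0.3740 = 0.487206
  M+4: 0.55077×0.6260 = 0.344782
Scale to base peak (0.487206) = 100: 34.48 : 100.00 : 70.77

34.48 : 100.00 : 70.77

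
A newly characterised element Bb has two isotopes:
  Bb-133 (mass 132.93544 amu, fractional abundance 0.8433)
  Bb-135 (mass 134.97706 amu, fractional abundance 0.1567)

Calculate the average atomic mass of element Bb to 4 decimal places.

133.2554 amu

Average mass = Σ (abundance × isotope mass) = 0.8433 × 132.93544 + 0.1567 × 134.97706
= 112.104457 + 21.150905 = 133.255362 amu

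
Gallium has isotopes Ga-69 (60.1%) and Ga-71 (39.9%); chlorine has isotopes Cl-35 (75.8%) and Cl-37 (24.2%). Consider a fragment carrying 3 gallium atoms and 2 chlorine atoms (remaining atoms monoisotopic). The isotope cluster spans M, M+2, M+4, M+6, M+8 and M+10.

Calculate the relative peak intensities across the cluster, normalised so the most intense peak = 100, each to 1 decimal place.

37.1 : 97.6 : 100.0 : 49.7 : 11.9 : 1.1

Gallium pattern (n=3): 0.2170818 : 0.4323576 : 0.2870394 : 0.0635212
Chlorine pattern (n=2): 0.574564 : 0.366872 : 0.058564
Convolve the two distributions (both contribute in 2-u steps):
  M: 0.2170818×0.574564 = 0.124727
  M+2: 0.2170818×0.366872 + 0.4323576×0.574564 = 0.328058
  M+4: 0.2170818×0.058564 + 0.4323576×0.366872 + 0.2870394×0.574564 = 0.336256
  M+6: 0.4323576×0.058564 + 0.2870394×0.366872 + 0.0635212×0.574564 = 0.167124
  M+8: 0.2870394×0.058564 + 0.0635212×0.366872 = 0.040114
  M+10: 0.0635212×0.058564 = 0.003720
Scale to base peak (0.336256) = 100: 37.1 : 97.6 : 100.0 : 49.7 : 11.9 : 1.1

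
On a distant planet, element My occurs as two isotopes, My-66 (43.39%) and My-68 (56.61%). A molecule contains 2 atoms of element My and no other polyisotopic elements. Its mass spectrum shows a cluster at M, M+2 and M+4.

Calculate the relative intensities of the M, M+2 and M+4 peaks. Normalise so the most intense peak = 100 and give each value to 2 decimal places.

Each My atom is independently My-66 (p = 0.4339) or My-68 (q = 0.5661); the cluster is the binomial expansion (p + q)^2.
P(M) = 0.4339^2 = 0.188269
P(M+2) = 2 × 0.4339^1 × 0.5661^1 = 0.491262
P(M+4) = 0.5661^2 = 0.320469
The M+2 peak is largest (0.491262); scaling to 100 gives 38.32 : 100.00 : 65.23.

38.32 : 100.00 : 65.23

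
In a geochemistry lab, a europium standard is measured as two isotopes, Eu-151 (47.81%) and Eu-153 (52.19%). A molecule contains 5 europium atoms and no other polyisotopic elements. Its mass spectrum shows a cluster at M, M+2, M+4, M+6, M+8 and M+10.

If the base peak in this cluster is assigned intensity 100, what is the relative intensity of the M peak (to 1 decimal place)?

(0.4781 + 0.5219)^5 gives M 0.0250, M+2 0.1363, M+4 0.2977, M+6 0.3249, M+8 0.1774, M+10 0.0387; the largest is M+6.
P(M+6) = C(5,3) × 0.4781^2 × 0.5219^3 = 10 × 0.22857961 × 0.14215492 = 0.324937 (base)
P(M) = C(5,0) × 0.4781^5 × 0.5219^0 = 1 × 0.02498007 × 1.0000 = 0.024980
Relative intensity = 0.024980 / 0.324937 × 100 = 7.7

7.7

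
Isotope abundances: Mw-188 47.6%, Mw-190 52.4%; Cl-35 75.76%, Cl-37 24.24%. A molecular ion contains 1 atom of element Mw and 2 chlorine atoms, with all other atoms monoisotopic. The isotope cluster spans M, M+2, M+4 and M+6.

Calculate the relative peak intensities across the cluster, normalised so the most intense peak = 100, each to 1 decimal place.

57.4 : 100.0 : 46.3 : 6.5

Element Mw pattern (n=1): 0.4760 : 0.5240
Chlorine pattern (n=2): 0.57395776 : 0.36728448 : 0.05875776
Convolve the two distributions (both contribute in 2-u steps):
  M: 0.4760×0.57395776 = 0.273204
  M+2: 0.4760×0.36728448 + 0.5240×0.57395776 = 0.475581
  M+4: 0.4760×0.05875776 + 0.5240×0.36728448 = 0.220426
  M+6: 0.5240×0.05875776 = 0.030789
Scale to base peak (0.475581) = 100: 57.4 : 100.0 : 46.3 : 6.5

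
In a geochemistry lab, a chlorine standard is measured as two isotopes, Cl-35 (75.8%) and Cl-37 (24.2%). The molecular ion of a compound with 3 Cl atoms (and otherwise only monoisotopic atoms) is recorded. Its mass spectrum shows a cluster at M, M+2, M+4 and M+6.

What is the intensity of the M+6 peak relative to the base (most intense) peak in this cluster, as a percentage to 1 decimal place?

3.3%

(0.758 + 0.242)^3 gives M 0.4355, M+2 0.4171, M+4 0.1332, M+6 0.0142; the largest is M.
P(M) = C(3,0) × 0.758^3 × 0.242^0 = 1 × 0.43551951 × 1.0000 = 0.435520 (base)
P(M+6) = C(3,3) × 0.758^0 × 0.242^3 = 1 × 1.0000 × 0.01417249 = 0.014172
Relative intensity = 0.014172 / 0.435520 × 100 = 3.3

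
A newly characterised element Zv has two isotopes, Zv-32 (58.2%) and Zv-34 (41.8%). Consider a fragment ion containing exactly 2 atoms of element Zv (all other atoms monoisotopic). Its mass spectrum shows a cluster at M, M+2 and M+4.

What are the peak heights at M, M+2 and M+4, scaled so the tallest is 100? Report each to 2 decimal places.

Each Zv atom is independently Zv-32 (p = 0.582) or Zv-34 (q = 0.418); the cluster is the binomial expansion (p + q)^2.
P(M) = 0.582^2 = 0.338724
P(M+2) = 2 × 0.582^1 × 0.418^1 = 0.486552
P(M+4) = 0.418^2 = 0.174724
The M+2 peak is largest (0.486552); scaling to 100 gives 69.62 : 100.00 : 35.91.

69.62 : 100.00 : 35.91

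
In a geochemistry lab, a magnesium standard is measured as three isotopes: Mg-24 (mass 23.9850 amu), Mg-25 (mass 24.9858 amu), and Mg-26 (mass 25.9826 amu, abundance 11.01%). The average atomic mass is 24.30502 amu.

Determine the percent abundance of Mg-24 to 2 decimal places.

The remaining 88.99% is split between Mg-24 (fraction x) and Mg-25 (fraction 0.8899 − x).
Substituting: 23.9850x + 24.9858(0.8899 − x) = 21.44433574
(23.9850 − 24.9858)x = -0.79052768  ⇒  x = 0.78990, y = 0.10000
Mg-24: 78.99%, Mg-25: 10.00%.

78.99%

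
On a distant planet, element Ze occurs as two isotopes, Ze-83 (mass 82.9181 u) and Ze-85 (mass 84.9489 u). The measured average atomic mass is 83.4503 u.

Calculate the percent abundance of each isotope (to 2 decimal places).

With x = fraction of Ze-83 (so Ze-85 is 1 − x):
82.9181·x + 84.9489·(1 − x) = 83.4503
(82.9181 − 84.9489)·x = 83.4503 − 84.9489
x = -1.4986 / -2.0308 = 0.73794 → 73.79% Ze-83, 26.21% Ze-85.

Ze-83: 73.79%, Ze-85: 26.21%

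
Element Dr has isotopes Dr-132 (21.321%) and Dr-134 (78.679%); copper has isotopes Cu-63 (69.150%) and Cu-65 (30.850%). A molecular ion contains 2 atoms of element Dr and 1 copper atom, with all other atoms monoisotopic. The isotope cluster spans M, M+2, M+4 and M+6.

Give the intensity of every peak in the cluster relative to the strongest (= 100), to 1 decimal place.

Element Dr pattern (n=2): 0.0454585 : 0.33550299 : 0.6190385
Copper pattern (n=1): 0.6915 : 0.3085
Convolve the two distributions (both contribute in 2-u steps):
  M: 0.0454585×0.6915 = 0.031435
  M+2: 0.0454585×0.3085 + 0.33550299×0.6915 = 0.246024
  M+4: 0.33550299×0.3085 + 0.6190385×0.6915 = 0.531568
  M+6: 0.6190385×0.3085 = 0.190973
Scale to base peak (0.531568) = 100: 5.9 : 46.3 : 100.0 : 35.9

5.9 : 46.3 : 100.0 : 35.9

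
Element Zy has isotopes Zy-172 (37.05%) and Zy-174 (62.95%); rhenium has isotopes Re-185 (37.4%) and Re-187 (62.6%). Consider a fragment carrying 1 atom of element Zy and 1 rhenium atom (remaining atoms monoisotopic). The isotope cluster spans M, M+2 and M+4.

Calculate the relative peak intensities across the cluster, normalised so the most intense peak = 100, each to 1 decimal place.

Element Zy pattern (n=1): 0.3705 : 0.6295
Rhenium pattern (n=1): 0.3740 : 0.6260
Convolve the two distributions (both contribute in 2-u steps):
  M: 0.3705×0.3740 = 0.138567
  M+2: 0.3705×0.6260 + 0.6295×0.3740 = 0.467366
  M+4: 0.6295×0.6260 = 0.394067
Scale to base peak (0.467366) = 100: 29.6 : 100.0 : 84.3

29.6 : 100.0 : 84.3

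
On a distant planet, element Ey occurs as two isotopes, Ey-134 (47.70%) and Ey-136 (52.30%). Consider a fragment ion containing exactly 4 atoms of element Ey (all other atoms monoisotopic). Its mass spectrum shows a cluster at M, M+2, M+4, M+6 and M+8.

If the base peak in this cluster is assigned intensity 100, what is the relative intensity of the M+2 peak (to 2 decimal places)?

Binomial terms of (0.4770 + 0.5230)^4: M 0.0518, M+2 0.2270, M+4 0.3734, M+6 0.2730, M+8 0.0748 → M+4 is the base peak.
P(M+4) = C(4,2) × 0.4770^2 × 0.5230^2 = 6 × 0.227529 × 0.273529 = 0.373415 (base)
P(M+2) = C(4,1) × 0.4770^3 × 0.5230^1 = 4 × 0.10853133 × 0.5230 = 0.227048
Relative intensity = 0.227048 / 0.373415 × 100 = 60.80

60.80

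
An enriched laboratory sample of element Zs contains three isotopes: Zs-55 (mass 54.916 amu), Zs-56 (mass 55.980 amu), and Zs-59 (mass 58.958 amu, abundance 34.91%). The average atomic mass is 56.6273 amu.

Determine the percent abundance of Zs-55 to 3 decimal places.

36.872%

The remaining 65.09% is split between Zs-55 (fraction x) and Zs-56 (fraction 0.6509 − x).
Substituting: 54.916x + 55.980(0.6509 − x) = 36.0450622
(54.916 − 55.980)x = -0.3923198  ⇒  x = 0.36872, y = 0.28218
Zs-55: 36.872%, Zs-56: 28.218%.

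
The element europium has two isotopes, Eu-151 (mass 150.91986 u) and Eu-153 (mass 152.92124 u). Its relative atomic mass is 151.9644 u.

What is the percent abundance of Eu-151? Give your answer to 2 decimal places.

Writing the weighted mean with unknown fraction x of Eu-151:
150.91986·x + 152.92124·(1 − x) = 151.9644
(150.91986 − 152.92124)·x = 151.9644 − 152.92124
x = -0.95684 / -2.00138 = 0.47809 → 47.81% Eu-151, 52.19% Eu-153.

47.81%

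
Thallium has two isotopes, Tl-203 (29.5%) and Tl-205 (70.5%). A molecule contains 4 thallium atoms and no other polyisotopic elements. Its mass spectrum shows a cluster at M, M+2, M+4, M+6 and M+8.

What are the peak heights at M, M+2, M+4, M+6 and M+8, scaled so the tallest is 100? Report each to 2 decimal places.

Each Tl atom is independently Tl-203 (p = 0.295) or Tl-205 (q = 0.705); the cluster is the binomial expansion (p + q)^4.
P(M) = 0.295^4 = 0.007573
P(M+2) = 4 × 0.295^3 × 0.705^1 = 0.072396
P(M+4) = 6 × 0.295^2 × 0.705^2 = 0.259522
P(M+6) = 4 × 0.295^1 × 0.705^3 = 0.413475
P(M+8) = 0.705^4 = 0.247034
The M+6 peak is largest (0.413475); scaling to 100 gives 1.83 : 17.51 : 62.77 : 100.00 : 59.75.

1.83 : 17.51 : 62.77 : 100.00 : 59.75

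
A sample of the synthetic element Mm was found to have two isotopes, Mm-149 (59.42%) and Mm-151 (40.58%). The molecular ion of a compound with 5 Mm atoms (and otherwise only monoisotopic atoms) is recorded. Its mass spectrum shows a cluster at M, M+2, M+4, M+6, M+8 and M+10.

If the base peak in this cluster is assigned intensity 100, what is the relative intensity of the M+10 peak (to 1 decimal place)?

(0.5942 + 0.4058)^5 gives M 0.0741, M+2 0.2529, M+4 0.3455, M+6 0.2359, M+8 0.0806, M+10 0.0110; the largest is M+4.
P(M+4) = C(5,2) × 0.5942^3 × 0.4058^2 = 10 × 0.20979636 × 0.16467364 = 0.345479 (base)
P(M+10) = C(5,5) × 0.5942^0 × 0.4058^5 = 1 × 1.0000 × 0.01100424 = 0.011004
Relative intensity = 0.011004 / 0.345479 × 100 = 3.2

3.2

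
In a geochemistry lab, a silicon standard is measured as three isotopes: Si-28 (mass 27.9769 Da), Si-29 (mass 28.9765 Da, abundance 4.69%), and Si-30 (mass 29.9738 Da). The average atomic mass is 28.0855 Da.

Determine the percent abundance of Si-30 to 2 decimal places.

3.09%

Let x and y be the fractions of Si-28 and Si-30. Then x + y = 1 − 0.0469 = 0.9531 and 27.9769x + 29.9738y = 28.0855 − 0.0469×28.9765 = 26.72650215.
Substituting: 27.9769x + 29.9738(0.9531 − x) = 26.72650215
(27.9769 − 29.9738)x = -1.84152663  ⇒  x = 0.92219, y = 0.03091
Si-28: 92.22%, Si-30: 3.09%.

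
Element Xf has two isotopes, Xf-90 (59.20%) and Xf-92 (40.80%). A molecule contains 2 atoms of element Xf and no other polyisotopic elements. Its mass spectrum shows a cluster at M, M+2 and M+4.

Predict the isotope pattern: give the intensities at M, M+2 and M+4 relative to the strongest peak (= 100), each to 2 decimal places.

Expanding (0.5920 + 0.4080)^2:
P(M) = 0.5920^2 = 0.350464
P(M+2) = 2 × 0.5920^1 × 0.4080^1 = 0.483072
P(M+4) = 0.4080^2 = 0.166464
The M+2 peak is largest (0.483072); scaling to 100 gives 72.55 : 100.00 : 34.46.

72.55 : 100.00 : 34.46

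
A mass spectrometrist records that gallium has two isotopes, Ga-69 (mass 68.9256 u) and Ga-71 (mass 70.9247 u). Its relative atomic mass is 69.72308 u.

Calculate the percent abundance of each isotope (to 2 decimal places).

Ga-69: 60.11%, Ga-71: 39.89%

Let x be the fractional abundance of Ga-69; then Ga-71 has abundance 1 − x.
68.9256·x + 70.9247·(1 − x) = 69.72308
(68.9256 − 70.9247)·x = 69.72308 − 70.9247
x = -1.20162 / -1.9991 = 0.60108 → 60.11% Ga-69, 39.89% Ga-71.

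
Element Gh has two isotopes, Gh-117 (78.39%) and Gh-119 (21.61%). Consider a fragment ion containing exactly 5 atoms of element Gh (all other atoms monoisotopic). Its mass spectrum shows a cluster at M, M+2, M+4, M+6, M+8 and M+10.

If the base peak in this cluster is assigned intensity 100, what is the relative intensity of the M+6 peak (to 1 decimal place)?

15.2

Term probabilities: M 0.2960, M+2 0.4080, M+4 0.2250, M+6 0.0620, M+8 0.0085, M+10 0.0005. Base peak = M+2.
P(M+2) = C(5,1) × 0.7839^4 × 0.2161^1 = 5 × 0.37760928 × 0.2161 = 0.408007 (base)
P(M+6) = C(5,3) × 0.7839^2 × 0.2161^3 = 10 × 0.61449921 × 0.0100917 = 0.062013
Relative intensity = 0.062013 / 0.408007 × 100 = 15.2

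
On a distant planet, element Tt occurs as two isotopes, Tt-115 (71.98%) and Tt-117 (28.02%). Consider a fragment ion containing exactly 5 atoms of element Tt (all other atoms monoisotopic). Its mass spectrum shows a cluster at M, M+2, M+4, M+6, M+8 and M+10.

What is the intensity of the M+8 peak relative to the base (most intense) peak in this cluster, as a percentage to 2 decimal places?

(0.7198 + 0.2802)^5 gives M 0.1932, M+2 0.3761, M+4 0.2928, M+6 0.1140, M+8 0.0222, M+10 0.0017; the largest is M+2.
P(M+2) = C(5,1) × 0.7198^4 × 0.2802^1 = 5 × 0.26844009 × 0.2802 = 0.376085 (base)
P(M+8) = C(5,4) × 0.7198^1 × 0.2802^4 = 5 × 0.7198 × 0.00616414 = 0.022185
Relative intensity = 0.022185 / 0.376085 × 100 = 5.90

5.90%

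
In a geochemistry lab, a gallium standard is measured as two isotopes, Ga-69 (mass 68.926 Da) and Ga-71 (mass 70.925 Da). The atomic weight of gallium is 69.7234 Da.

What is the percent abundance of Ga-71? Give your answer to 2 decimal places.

Writing the weighted mean with unknown fraction x of Ga-69:
68.926·x + 70.925·(1 − x) = 69.7234
(68.926 − 70.925)·x = 69.7234 − 70.925
x = -1.2016 / -1.999 = 0.60110 → 60.11% Ga-69, 39.89% Ga-71.

39.89%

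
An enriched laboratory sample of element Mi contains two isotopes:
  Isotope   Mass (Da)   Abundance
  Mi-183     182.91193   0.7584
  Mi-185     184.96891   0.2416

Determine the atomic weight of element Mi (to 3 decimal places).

183.409 Da

Ar = Σ fᵢ·mᵢ = 0.7584 × 182.91193 + 0.2416 × 184.96891
= 138.720408 + 44.688489 = 183.408897 Da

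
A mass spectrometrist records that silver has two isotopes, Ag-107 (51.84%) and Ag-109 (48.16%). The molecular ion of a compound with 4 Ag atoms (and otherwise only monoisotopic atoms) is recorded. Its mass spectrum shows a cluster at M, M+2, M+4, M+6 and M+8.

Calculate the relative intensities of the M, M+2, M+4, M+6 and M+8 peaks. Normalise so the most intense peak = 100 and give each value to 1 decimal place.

19.3 : 71.8 : 100.0 : 61.9 : 14.4

The 4 Ag atoms are independent, so intensities follow the terms of (0.5184 + 0.4816)^4.
P(M) = 0.5184^4 = 0.072220
P(M+2) = 4 × 0.5184^3 × 0.4816^1 = 0.268375
P(M+4) = 6 × 0.5184^2 × 0.4816^2 = 0.373985
P(M+6) = 4 × 0.5184^1 × 0.4816^3 = 0.231624
P(M+8) = 0.4816^4 = 0.053795
The M+4 peak is largest (0.373985); scaling to 100 gives 19.3 : 71.8 : 100.0 : 61.9 : 14.4.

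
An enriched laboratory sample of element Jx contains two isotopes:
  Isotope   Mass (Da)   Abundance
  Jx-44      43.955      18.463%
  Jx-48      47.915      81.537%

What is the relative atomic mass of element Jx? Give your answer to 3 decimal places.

The abundance-weighted mean is 0.18463 × 43.955 + 0.81537 × 47.915
= 8.1154 + 39.0685 = 47.1839 Da

47.184 Da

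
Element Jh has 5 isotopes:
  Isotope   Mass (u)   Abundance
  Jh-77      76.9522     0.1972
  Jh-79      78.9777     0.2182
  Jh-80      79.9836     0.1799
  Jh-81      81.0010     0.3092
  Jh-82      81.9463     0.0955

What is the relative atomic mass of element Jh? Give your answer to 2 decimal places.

79.67 u

The abundance-weighted mean is 0.1972 × 76.9522 + 0.2182 × 78.9777 + 0.1799 × 79.9836 + 0.3092 × 81.0010 + 0.0955 × 81.9463
= 15.17497 + 17.23293 + 14.38905 + 25.04551 + 7.82587 = 79.66833 u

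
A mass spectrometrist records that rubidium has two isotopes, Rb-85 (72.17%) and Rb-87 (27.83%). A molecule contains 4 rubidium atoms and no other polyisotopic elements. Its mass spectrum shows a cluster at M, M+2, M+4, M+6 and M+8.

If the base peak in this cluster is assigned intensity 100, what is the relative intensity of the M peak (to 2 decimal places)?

Term probabilities: M 0.2713, M+2 0.4184, M+4 0.2420, M+6 0.0622, M+8 0.0060. Base peak = M+2.
P(M+2) = C(4,1) × 0.7217^3 × 0.2783^1 = 4 × 0.37589809 × 0.2783 = 0.418450 (base)
P(M) = C(4,0) × 0.7217^4 × 0.2783^0 = 1 × 0.27128565 × 1.0000 = 0.271286
Relative intensity = 0.271286 / 0.418450 × 100 = 64.83

64.83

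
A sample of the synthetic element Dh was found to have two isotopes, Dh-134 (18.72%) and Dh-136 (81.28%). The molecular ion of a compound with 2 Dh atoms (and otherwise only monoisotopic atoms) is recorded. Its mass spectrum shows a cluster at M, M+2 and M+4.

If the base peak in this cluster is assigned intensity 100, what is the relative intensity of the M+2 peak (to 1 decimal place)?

Binomial terms of (0.1872 + 0.8128)^2: M 0.0350, M+2 0.3043, M+4 0.6606 → M+4 is the base peak.
P(M+4) = C(2,2) × 0.1872^0 × 0.8128^2 = 1 × 1.0000 × 0.66064384 = 0.660644 (base)
P(M+2) = C(2,1) × 0.1872^1 × 0.8128^1 = 2 × 0.1872 × 0.8128 = 0.304312
Relative intensity = 0.304312 / 0.660644 × 100 = 46.1

46.1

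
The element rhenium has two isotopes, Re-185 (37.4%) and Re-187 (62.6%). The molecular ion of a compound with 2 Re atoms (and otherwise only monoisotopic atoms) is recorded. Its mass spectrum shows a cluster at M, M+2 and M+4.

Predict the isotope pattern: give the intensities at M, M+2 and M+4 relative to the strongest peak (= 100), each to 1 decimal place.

Each Re atom is independently Re-185 (p = 0.374) or Re-187 (q = 0.626); the cluster is the binomial expansion (p + q)^2.
P(M) = 0.374^2 = 0.139876
P(M+2) = 2 × 0.374^1 × 0.626^1 = 0.468248
P(M+4) = 0.626^2 = 0.391876
The M+2 peak is largest (0.468248); scaling to 100 gives 29.9 : 100.0 : 83.7.

29.9 : 100.0 : 83.7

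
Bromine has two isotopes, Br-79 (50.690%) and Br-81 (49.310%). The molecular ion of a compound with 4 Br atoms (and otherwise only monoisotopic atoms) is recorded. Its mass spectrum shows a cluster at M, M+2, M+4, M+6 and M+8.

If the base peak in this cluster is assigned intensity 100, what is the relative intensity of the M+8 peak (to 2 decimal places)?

15.77

Binomial terms of (0.50690 + 0.49310)^4: M 0.0660, M+2 0.2569, M+4 0.3749, M+6 0.2431, M+8 0.0591 → M+4 is the base peak.
P(M+4) = C(4,2) × 0.50690^2 × 0.49310^2 = 6 × 0.25694761 × 0.24314761 = 0.374857 (base)
P(M+8) = C(4,4) × 0.50690^0 × 0.49310^4 = 1 × 1.0000 × 0.05912076 = 0.059121
Relative intensity = 0.059121 / 0.374857 × 100 = 15.77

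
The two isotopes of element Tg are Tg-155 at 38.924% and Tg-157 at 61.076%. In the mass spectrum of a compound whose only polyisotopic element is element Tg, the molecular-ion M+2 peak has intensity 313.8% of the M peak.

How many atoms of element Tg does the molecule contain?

For n independent Tg atoms, I(M+2)/I(M) = n · (abundance Tg-157) / (abundance Tg-155) = n · 0.61076/0.38924.
n = 3.138 × 0.38924/0.61076 = 2.00 ≈ 2

2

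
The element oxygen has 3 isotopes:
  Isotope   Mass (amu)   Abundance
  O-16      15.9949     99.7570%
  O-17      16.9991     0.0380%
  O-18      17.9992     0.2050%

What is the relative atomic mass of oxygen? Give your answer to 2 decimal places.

Average mass = Σ (abundance × isotope mass) = 0.997570 × 15.9949 + 0.000380 × 16.9991 + 0.002050 × 17.9992
= 15.95603 + 0.00646 + 0.03690 = 15.99939 amu

16.00 amu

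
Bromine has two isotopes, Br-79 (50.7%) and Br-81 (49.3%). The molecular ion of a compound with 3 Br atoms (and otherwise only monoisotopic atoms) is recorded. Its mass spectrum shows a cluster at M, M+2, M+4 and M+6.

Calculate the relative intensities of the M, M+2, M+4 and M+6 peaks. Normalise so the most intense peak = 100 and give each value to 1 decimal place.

34.3 : 100.0 : 97.2 : 31.5

The 3 Br atoms are independent, so intensities follow the terms of (0.507 + 0.493)^3.
P(M) = 0.507^3 = 0.130324
P(M+2) = 3 × 0.507^2 × 0.493^1 = 0.380175
P(M+4) = 3 × 0.507^1 × 0.493^2 = 0.369678
P(M+6) = 0.493^3 = 0.119823
The M+2 peak is largest (0.380175); scaling to 100 gives 34.3 : 100.0 : 97.2 : 31.5.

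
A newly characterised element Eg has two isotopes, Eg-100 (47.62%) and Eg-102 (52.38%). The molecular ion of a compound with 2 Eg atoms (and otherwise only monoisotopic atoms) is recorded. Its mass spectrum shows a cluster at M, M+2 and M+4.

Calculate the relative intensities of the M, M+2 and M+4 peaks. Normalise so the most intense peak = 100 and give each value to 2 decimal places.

Expanding (0.4762 + 0.5238)^2:
P(M) = 0.4762^2 = 0.226766
P(M+2) = 2 × 0.4762^1 × 0.5238^1 = 0.498867
P(M+4) = 0.5238^2 = 0.274366
The M+2 peak is largest (0.498867); scaling to 100 gives 45.46 : 100.00 : 55.00.

45.46 : 100.00 : 55.00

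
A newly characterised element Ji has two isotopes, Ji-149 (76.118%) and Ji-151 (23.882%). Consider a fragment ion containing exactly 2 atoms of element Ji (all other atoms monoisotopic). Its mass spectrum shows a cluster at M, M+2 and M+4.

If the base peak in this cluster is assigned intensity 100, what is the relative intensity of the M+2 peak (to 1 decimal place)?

62.7

Term probabilities: M 0.5794, M+2 0.3636, M+4 0.0570. Base peak = M.
P(M) = C(2,0) × 0.76118^2 × 0.23882^0 = 1 × 0.57939499 × 1.0000 = 0.579395 (base)
P(M+2) = C(2,1) × 0.76118^1 × 0.23882^1 = 2 × 0.76118 × 0.23882 = 0.363570
Relative intensity = 0.363570 / 0.579395 × 100 = 62.7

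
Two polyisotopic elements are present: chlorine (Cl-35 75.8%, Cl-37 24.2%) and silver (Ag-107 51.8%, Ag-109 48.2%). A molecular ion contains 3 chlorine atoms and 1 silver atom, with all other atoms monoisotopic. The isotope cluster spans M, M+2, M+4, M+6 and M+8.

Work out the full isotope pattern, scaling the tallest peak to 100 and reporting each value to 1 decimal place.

53.0 : 100.0 : 63.4 : 16.8 : 1.6

Chlorine pattern (n=3): 0.43551951 : 0.41713346 : 0.13317454 : 0.01417249
Silver pattern (n=1): 0.5180 : 0.4820
Convolve the two distributions (both contribute in 2-u steps):
  M: 0.43551951×0.5180 = 0.225599
  M+2: 0.43551951×0.4820 + 0.41713346×0.5180 = 0.425996
  M+4: 0.41713346×0.4820 + 0.13317454×0.5180 = 0.270043
  M+6: 0.13317454×0.4820 + 0.01417249×0.5180 = 0.071531
  M+8: 0.01417249×0.4820 = 0.006831
Scale to base peak (0.425996) = 100: 53.0 : 100.0 : 63.4 : 16.8 : 1.6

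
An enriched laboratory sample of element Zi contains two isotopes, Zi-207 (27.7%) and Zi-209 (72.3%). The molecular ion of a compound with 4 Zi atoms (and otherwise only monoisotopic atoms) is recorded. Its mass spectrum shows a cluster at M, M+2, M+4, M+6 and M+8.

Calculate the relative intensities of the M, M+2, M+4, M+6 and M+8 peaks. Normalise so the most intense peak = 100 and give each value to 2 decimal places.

Expanding (0.277 + 0.723)^4:
P(M) = 0.277^4 = 0.005887
P(M+2) = 4 × 0.277^3 × 0.723^1 = 0.061466
P(M+4) = 6 × 0.277^2 × 0.723^2 = 0.240651
P(M+6) = 4 × 0.277^1 × 0.723^3 = 0.418750
P(M+8) = 0.723^4 = 0.273246
The M+6 peak is largest (0.418750); scaling to 100 gives 1.41 : 14.68 : 57.47 : 100.00 : 65.25.

1.41 : 14.68 : 57.47 : 100.00 : 65.25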